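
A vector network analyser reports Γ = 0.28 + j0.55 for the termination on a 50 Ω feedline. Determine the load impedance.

Z_L = Z_0·(1 + Γ)/(1 − Γ) = 50·(1.28 + j0.55)/(0.72 − j0.55)

Z_L ≈ 37.7 + j67 Ω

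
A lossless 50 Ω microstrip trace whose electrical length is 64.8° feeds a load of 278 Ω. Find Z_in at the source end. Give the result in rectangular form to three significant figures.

tan(βl) = tan(64.8°) = 2.13
Z_in = Z_0·(Z_L + jZ_0·tanβl)/(Z_0 + jZ_L·tanβl)
     = 50·(278 + j106)/(50 + j591)

Z_in ≈ 10.9 − j22.6 Ω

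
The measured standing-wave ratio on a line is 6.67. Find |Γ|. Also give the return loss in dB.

|Γ| = (S − 1)/(S + 1) = (6.67 − 1)/(6.67 + 1) = 5.67/7.67
RL = −20·log₁₀|Γ| = −20·log₁₀(0.739)

|Γ| ≈ 0.739; return loss ≈ 2.62 dB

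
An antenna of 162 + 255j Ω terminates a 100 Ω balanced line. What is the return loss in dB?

Γ = (62 + j255)/(262 + j255), |Γ| = 0.718
RL = −20·log₁₀|Γ| = −20·log₁₀(0.718)

RL ≈ 2.88 dB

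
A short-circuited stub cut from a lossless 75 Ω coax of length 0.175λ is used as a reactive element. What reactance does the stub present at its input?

βl = 2π × 0.175 = 63°
tan(βl) = 1.96
For a short-circuited stub, Z_in = jZ_0·tan(βl)

X_in ≈ 147 Ω (inductive)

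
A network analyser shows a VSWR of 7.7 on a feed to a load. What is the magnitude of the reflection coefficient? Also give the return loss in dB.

|Γ| ≈ 0.77; return loss ≈ 2.27 dB

|Γ| = (S − 1)/(S + 1) = (7.7 − 1)/(7.7 + 1) = 6.7/8.7
RL = −20·log₁₀|Γ| = −20·log₁₀(0.77)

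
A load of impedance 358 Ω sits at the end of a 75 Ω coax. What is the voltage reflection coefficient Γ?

Γ = (Z_L − Z_0)/(Z_L + Z_0) = (358 − 75)/(358 + 75) = 283/433

Γ = 0.654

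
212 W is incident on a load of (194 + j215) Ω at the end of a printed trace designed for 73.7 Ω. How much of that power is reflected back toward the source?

P_reflected ≈ 109 W

|Γ| = |(120.3 + j215)/(267.7 + j215)| = 0.718
|Γ|² = 0.515
P_refl = |Γ|²·P_inc = 109 W, P_del = (1 − |Γ|²)·P_inc = 103 W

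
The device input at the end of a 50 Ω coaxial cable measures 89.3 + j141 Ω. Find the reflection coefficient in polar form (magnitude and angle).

Γ ≈ 0.738 ∠ 29.1°

Γ = (Z_L − Z_0)/(Z_L + Z_0) = (39.3 + j141)/(139.3 + j141)
|Γ| = 146/198 = 0.738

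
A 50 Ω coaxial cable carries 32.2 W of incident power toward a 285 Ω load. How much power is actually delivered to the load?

P_delivered ≈ 16.4 W

Γ = (285 − 50)/(285 + 50) = 0.701
|Γ|² = 0.492
P_refl = |Γ|²·P_inc = 15.8 W, P_del = (1 − |Γ|²)·P_inc = 16.4 W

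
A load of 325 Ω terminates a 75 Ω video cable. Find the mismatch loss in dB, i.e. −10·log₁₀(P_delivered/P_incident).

mismatch loss ≈ 2.15 dB

Γ = (325 − 75)/(325 + 75) = 0.625
|Γ|² = 0.391, so P_del/P_inc = 1 − |Γ|² = 0.609
ML = −10·log₁₀(1 − |Γ|²)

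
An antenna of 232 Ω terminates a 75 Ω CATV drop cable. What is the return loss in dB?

RL ≈ 5.82 dB

Γ = (232 − 75)/(232 + 75) = 0.511
RL = −20·log₁₀|Γ| = −20·log₁₀(0.511)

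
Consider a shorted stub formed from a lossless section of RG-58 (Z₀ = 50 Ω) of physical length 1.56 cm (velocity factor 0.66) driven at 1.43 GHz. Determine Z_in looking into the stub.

Z_in ≈ +j42.8 Ω

λ = v/f = 0.66·c / 1.43 GHz = 0.138 m
βl = 2π·l/λ = 2π × 0.113 = 40.6°
tan(βl) = 0.856
For a shorted stub, Z_in = jZ_0·tan(βl)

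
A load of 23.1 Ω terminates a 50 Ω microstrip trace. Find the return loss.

RL ≈ 8.68 dB

Γ = (23.1 − 50)/(23.1 + 50) = -0.368
RL = −20·log₁₀|Γ| = −20·log₁₀(0.368)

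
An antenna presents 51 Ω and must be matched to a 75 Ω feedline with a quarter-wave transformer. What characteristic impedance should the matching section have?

Z_qwt ≈ 61.8 Ω

Z_qwt = √(Z_0·R_L) = √(75 × 51) = √3825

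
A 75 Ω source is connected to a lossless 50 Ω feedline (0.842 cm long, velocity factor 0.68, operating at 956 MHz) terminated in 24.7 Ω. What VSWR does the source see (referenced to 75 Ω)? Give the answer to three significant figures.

λ = v/f = 0.68·c / 956 MHz = 0.213 m
βl = 2π·l/λ = 2π × 0.0395 = 14.2°
tan(βl) = 0.253
Z_in = Z_0·(Z_L + jZ_0·tanβl)/(Z_0 + jZ_L·tanβl) = 25.9 + j9.42 Ω
Γ_s = (Z_in − Z_s)/(Z_in + Z_s) = (-49.1 + j9.42)/(101 + j9.42), |Γ_s| = 0.494
VSWR = (1 + |Γ_s|)/(1 − |Γ_s|)

VSWR ≈ 2.95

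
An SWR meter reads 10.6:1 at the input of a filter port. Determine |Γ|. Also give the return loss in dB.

|Γ| = (S − 1)/(S + 1) = (10.6 − 1)/(10.6 + 1) = 9.6/11.6
RL = −20·log₁₀|Γ| = −20·log₁₀(0.828)

|Γ| ≈ 0.828; return loss ≈ 1.64 dB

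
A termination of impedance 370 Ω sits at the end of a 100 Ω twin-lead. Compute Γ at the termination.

Γ = 0.574

Γ = (Z_L − Z_0)/(Z_L + Z_0) = (370 − 100)/(370 + 100) = 270/470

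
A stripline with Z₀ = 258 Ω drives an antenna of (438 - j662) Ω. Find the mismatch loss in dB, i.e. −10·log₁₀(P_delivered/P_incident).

mismatch loss ≈ 3.1 dB

Γ = (180 − j662)/(696 − j662), |Γ| = 0.714
|Γ|² = 0.51, so P_del/P_inc = 1 − |Γ|² = 0.49
ML = −10·log₁₀(1 − |Γ|²)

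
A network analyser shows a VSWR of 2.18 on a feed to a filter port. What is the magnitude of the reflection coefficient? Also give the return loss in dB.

|Γ| ≈ 0.371; return loss ≈ 8.61 dB

|Γ| = (S − 1)/(S + 1) = (2.18 − 1)/(2.18 + 1) = 1.18/3.18
RL = −20·log₁₀|Γ| = −20·log₁₀(0.371)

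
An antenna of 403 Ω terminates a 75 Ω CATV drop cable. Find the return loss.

Γ = (403 − 75)/(403 + 75) = 0.686
RL = −20·log₁₀|Γ| = −20·log₁₀(0.686)

RL ≈ 3.27 dB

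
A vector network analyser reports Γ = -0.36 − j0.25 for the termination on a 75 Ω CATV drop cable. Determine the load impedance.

Z_L = Z_0·(1 + Γ)/(1 − Γ) = 75·(0.64 − j0.25)/(1.36 + j0.25)

Z_L ≈ 31.7 − j19.6 Ω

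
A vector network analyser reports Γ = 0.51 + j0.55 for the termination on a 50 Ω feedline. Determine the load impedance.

Z_L ≈ 40.3 + j101 Ω

Z_L = Z_0·(1 + Γ)/(1 − Γ) = 50·(1.51 + j0.55)/(0.49 − j0.55)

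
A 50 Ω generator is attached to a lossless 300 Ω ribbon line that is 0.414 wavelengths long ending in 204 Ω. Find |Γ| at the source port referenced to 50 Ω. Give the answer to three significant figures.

|Γ| ≈ 0.685

βl = 2π × 0.414 = 149°
tan(βl) = -0.6
Z_in = Z_0·(Z_L + jZ_0·tanβl)/(Z_0 + jZ_L·tanβl) = 238 − j82.9 Ω
Γ_s = (Z_in − Z_s)/(Z_in + Z_s) = (188 − j82.9)/(288 − j82.9), |Γ_s| = 0.685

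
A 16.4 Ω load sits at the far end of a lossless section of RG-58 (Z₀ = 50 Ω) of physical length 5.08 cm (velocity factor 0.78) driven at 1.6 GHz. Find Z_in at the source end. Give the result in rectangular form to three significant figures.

λ = v/f = 0.78·c / 1.6 GHz = 0.146 m
βl = 2π·l/λ = 2π × 0.347 = 125°
tan(βl) = tan(125°) = -1.43
Z_in = Z_0·(Z_L + jZ_0·tanβl)/(Z_0 + jZ_L·tanβl)
     = 50·(16.4 − j71.3)/(50 − j23.4)

Z_in ≈ 40.8 − j52.2 Ω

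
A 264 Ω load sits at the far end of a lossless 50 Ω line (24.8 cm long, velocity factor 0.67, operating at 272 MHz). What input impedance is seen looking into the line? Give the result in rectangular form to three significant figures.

λ = v/f = 0.67·c / 272 MHz = 0.739 m
βl = 2π·l/λ = 2π × 0.336 = 121°
tan(βl) = tan(121°) = -1.68
Z_in = Z_0·(Z_L + jZ_0·tanβl)/(Z_0 + jZ_L·tanβl)
     = 50·(264 − j83.8)/(50 − j443)

Z_in ≈ 12.7 + j28.4 Ω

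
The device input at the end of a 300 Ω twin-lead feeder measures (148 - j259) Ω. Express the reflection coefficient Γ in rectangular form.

Γ = (Z_L − Z_0)/(Z_L + Z_0) = (-152 − j259)/(448 − j259)

Γ ≈ -0.00379 − j0.58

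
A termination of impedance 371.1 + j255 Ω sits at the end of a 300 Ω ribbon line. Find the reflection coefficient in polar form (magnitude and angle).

Γ ≈ 0.369 ∠ 53.6°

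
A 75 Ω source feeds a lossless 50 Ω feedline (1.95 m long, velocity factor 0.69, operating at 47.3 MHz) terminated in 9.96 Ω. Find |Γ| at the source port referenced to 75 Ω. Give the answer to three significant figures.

|Γ| ≈ 0.752

λ = v/f = 0.69·c / 47.3 MHz = 4.38 m
βl = 2π·l/λ = 2π × 0.446 = 160°
tan(βl) = -0.356
Z_in = Z_0·(Z_L + jZ_0·tanβl)/(Z_0 + jZ_L·tanβl) = 11.2 − j17 Ω
Γ_s = (Z_in − Z_s)/(Z_in + Z_s) = (-63.8 − j17)/(86.2 − j17), |Γ_s| = 0.752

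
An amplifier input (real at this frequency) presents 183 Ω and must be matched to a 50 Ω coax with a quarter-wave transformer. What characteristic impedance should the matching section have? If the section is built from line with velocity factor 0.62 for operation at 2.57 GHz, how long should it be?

Z_qwt ≈ 95.7 Ω; length ≈ 1.81 cm

Z_qwt = √(Z_0·R_L) = √(50 × 183) = √9150
λ = 0.62·c/f = 0.0724 m, so l = λ/4 = 0.0181 m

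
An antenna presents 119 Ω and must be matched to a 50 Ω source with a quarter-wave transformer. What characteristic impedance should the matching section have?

Z_qwt ≈ 77.1 Ω

Z_qwt = √(Z_0·R_L) = √(50 × 119) = √5950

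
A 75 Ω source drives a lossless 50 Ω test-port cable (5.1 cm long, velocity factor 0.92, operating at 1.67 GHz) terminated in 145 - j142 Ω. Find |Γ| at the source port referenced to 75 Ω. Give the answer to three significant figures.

λ = v/f = 0.92·c / 1.67 GHz = 0.165 m
βl = 2π·l/λ = 2π × 0.309 = 111°
tan(βl) = -2.59
Z_in = Z_0·(Z_L + jZ_0·tanβl)/(Z_0 + jZ_L·tanβl) = 11.5 + j29.1 Ω
Γ_s = (Z_in − Z_s)/(Z_in + Z_s) = (-63.5 + j29.1)/(86.5 + j29.1), |Γ_s| = 0.765

|Γ| ≈ 0.765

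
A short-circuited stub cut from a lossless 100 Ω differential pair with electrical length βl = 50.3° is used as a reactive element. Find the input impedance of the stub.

Z_in ≈ +j120 Ω

tan(βl) = 1.2
For a short-circuited stub, Z_in = jZ_0·tan(βl)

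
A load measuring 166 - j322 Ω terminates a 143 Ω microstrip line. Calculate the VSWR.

Γ = (Z_L − Z_0)/(Z_L + Z_0) = (23 − j322)/(309 − j322)
|Γ| = 323/446 = 0.723
VSWR = (1 + |Γ|)/(1 − |Γ|) = 1.72/0.277

VSWR ≈ 6.23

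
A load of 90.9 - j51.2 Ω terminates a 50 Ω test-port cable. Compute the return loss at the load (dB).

RL ≈ 7.19 dB

Γ = (40.9 − j51.2)/(140.9 − j51.2), |Γ| = 0.437
RL = −20·log₁₀|Γ| = −20·log₁₀(0.437)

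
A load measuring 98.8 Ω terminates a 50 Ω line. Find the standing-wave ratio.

VSWR ≈ 1.98

For a purely resistive load, VSWR = R_L/Z_0 or Z_0/R_L (whichever > 1) = 98.8/50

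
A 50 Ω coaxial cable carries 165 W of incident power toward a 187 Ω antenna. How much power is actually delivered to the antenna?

P_delivered ≈ 110 W

Γ = (187 − 50)/(187 + 50) = 0.578
|Γ|² = 0.334
P_refl = |Γ|²·P_inc = 55.1 W, P_del = (1 − |Γ|²)·P_inc = 110 W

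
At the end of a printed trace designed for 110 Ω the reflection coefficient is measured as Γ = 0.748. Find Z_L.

Z_L ≈ 763 Ω

Z_L = Z_0·(1 + Γ)/(1 − Γ) = 110·(1.75)/(0.252)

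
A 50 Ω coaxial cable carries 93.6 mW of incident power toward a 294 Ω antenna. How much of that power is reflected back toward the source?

P_reflected ≈ 47.1 mW

Γ = (294 − 50)/(294 + 50) = 0.709
|Γ|² = 0.503
P_refl = |Γ|²·P_inc = 47.1 mW, P_del = (1 − |Γ|²)·P_inc = 46.5 mW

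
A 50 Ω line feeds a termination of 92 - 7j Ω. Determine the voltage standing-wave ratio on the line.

Γ = (Z_L − Z_0)/(Z_L + Z_0) = (42 − j7)/(142 − j7)
|Γ| = 42.6/142 = 0.299
VSWR = (1 + |Γ|)/(1 − |Γ|) = 1.3/0.701

VSWR ≈ 1.86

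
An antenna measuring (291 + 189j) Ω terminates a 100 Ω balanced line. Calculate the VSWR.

VSWR ≈ 4.25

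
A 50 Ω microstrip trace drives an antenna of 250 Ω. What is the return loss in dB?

Γ = (250 − 50)/(250 + 50) = 0.667
RL = −20·log₁₀|Γ| = −20·log₁₀(0.667)

RL ≈ 3.52 dB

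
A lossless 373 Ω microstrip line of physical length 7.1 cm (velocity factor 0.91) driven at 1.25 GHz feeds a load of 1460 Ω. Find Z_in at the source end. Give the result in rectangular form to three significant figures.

Z_in ≈ 118 + j175 Ω

λ = v/f = 0.91·c / 1.25 GHz = 0.218 m
βl = 2π·l/λ = 2π × 0.325 = 117°
tan(βl) = tan(117°) = -1.96
Z_in = Z_0·(Z_L + jZ_0·tanβl)/(Z_0 + jZ_L·tanβl)
     = 373·(1460 − j731)/(373 − j2860)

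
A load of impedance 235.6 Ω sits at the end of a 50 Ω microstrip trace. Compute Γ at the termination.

Γ = 0.65

Γ = (Z_L − Z_0)/(Z_L + Z_0) = (235.6 − 50)/(235.6 + 50) = 185.6/285.6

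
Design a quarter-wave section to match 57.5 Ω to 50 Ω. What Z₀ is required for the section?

Z_qwt ≈ 53.6 Ω

Z_qwt = √(Z_0·R_L) = √(50 × 57.5) = √2875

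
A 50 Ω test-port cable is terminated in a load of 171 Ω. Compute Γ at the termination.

Γ = 0.548

Γ = (Z_L − Z_0)/(Z_L + Z_0) = (171 − 50)/(171 + 50) = 121/221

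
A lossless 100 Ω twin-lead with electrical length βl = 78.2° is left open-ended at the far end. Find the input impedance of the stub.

tan(βl) = 4.79
For an open-ended stub, Z_in = −jZ_0·cot(βl) = −jZ_0/tan(βl)

Z_in ≈ −j20.9 Ω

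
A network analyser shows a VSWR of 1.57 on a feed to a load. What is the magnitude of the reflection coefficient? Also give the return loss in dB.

|Γ| ≈ 0.222; return loss ≈ 13.1 dB

|Γ| = (S − 1)/(S + 1) = (1.57 − 1)/(1.57 + 1) = 0.57/2.57
RL = −20·log₁₀|Γ| = −20·log₁₀(0.222)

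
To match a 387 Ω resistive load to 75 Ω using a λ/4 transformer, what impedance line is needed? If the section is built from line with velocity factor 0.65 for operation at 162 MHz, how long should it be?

Z_qwt ≈ 170 Ω; length ≈ 30.1 cm

Z_qwt = √(Z_0·R_L) = √(75 × 387) = √29020
λ = 0.65·c/f = 1.2 m, so l = λ/4 = 0.301 m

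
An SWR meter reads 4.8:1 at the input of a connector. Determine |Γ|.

|Γ| = (S − 1)/(S + 1) = (4.8 − 1)/(4.8 + 1) = 3.8/5.8

|Γ| ≈ 0.655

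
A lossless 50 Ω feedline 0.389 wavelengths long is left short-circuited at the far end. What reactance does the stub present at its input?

βl = 2π × 0.389 = 140°
tan(βl) = -0.838
For a short-circuited stub, Z_in = jZ_0·tan(βl)

X_in ≈ -41.9 Ω (capacitive)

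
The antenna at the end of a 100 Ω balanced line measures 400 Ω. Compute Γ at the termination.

Γ = 0.6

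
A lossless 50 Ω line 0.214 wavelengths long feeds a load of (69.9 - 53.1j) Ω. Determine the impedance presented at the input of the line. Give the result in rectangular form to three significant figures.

Z_in ≈ 20.3 + j7.26 Ω

βl = 2π × 0.214 = 77°
tan(βl) = tan(77°) = 4.35
Z_in = Z_0·(Z_L + jZ_0·tanβl)/(Z_0 + jZ_L·tanβl)
     = 50·(69.9 + j164)/(281 + j304)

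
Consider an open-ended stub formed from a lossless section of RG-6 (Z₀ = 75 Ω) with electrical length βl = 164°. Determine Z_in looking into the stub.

tan(βl) = -0.287
For an open-ended stub, Z_in = −jZ_0·cot(βl) = −jZ_0/tan(βl)

Z_in ≈ +j262 Ω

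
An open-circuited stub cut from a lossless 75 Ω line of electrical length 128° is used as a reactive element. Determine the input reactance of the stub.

tan(βl) = -1.28
For an open-circuited stub, Z_in = −jZ_0·cot(βl) = −jZ_0/tan(βl)

X_in ≈ 58.6 Ω (inductive)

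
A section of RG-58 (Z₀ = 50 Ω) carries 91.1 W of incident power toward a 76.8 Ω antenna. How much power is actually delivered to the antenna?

Γ = (76.8 − 50)/(76.8 + 50) = 0.211
|Γ|² = 0.0447
P_refl = |Γ|²·P_inc = 4.07 W, P_del = (1 − |Γ|²)·P_inc = 87 W

P_delivered ≈ 87 W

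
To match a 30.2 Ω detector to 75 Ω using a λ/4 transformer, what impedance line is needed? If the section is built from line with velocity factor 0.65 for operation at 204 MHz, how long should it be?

Z_qwt ≈ 47.6 Ω; length ≈ 23.9 cm

Z_qwt = √(Z_0·R_L) = √(75 × 30.2) = √2265
λ = 0.65·c/f = 0.956 m, so l = λ/4 = 0.239 m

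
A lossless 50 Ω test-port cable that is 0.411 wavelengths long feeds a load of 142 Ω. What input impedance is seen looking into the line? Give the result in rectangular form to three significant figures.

Z_in ≈ 47.5 + j53.2 Ω

βl = 2π × 0.411 = 148°
tan(βl) = tan(148°) = -0.626
Z_in = Z_0·(Z_L + jZ_0·tanβl)/(Z_0 + jZ_L·tanβl)
     = 50·(142 − j31.3)/(50 − j88.9)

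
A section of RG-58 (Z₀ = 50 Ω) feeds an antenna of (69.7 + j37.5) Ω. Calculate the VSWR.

Γ = (Z_L − Z_0)/(Z_L + Z_0) = (19.7 + j37.5)/(119.7 + j37.5)
|Γ| = 42.4/125 = 0.338
VSWR = (1 + |Γ|)/(1 − |Γ|) = 1.34/0.662

VSWR ≈ 2.02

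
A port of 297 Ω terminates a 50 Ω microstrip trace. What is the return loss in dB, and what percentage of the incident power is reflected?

Γ = (297 − 50)/(297 + 50) = 0.712
RL = −20·log₁₀(0.712) = 2.95 dB
P_refl/P_inc = |Γ|² = 0.507

RL ≈ 2.95 dB; 50.7% of incident power reflected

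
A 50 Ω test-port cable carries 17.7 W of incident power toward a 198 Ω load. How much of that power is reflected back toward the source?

P_reflected ≈ 6.3 W

Γ = (198 − 50)/(198 + 50) = 0.597
|Γ|² = 0.356
P_refl = |Γ|²·P_inc = 6.3 W, P_del = (1 − |Γ|²)·P_inc = 11.4 W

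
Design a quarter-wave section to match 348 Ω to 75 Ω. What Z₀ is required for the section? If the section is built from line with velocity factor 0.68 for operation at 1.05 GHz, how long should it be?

Z_qwt ≈ 162 Ω; length ≈ 4.86 cm

Z_qwt = √(Z_0·R_L) = √(75 × 348) = √26100
λ = 0.68·c/f = 0.194 m, so l = λ/4 = 0.0486 m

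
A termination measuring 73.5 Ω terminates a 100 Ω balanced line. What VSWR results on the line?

VSWR ≈ 1.36

For a purely resistive load, VSWR = R_L/Z_0 or Z_0/R_L (whichever > 1) = 100/73.5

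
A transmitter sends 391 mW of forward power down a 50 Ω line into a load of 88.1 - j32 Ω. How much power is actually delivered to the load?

|Γ| = |(38.1 − j32)/(138.1 − j32)| = 0.351
|Γ|² = 0.123
P_refl = |Γ|²·P_inc = 48.2 mW, P_del = (1 − |Γ|²)·P_inc = 343 mW

P_delivered ≈ 343 mW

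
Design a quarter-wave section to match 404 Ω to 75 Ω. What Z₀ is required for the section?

Z_qwt ≈ 174 Ω

Z_qwt = √(Z_0·R_L) = √(75 × 404) = √30300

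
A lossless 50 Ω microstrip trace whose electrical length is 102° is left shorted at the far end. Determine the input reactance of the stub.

X_in ≈ -235 Ω (capacitive)

tan(βl) = -4.7
For a shorted stub, Z_in = jZ_0·tan(βl)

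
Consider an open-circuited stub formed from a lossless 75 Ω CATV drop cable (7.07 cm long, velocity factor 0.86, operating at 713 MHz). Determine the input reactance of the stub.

X_in ≈ -26.8 Ω (capacitive)

λ = v/f = 0.86·c / 713 MHz = 0.362 m
βl = 2π·l/λ = 2π × 0.195 = 70.3°
tan(βl) = 2.8
For an open-circuited stub, Z_in = −jZ_0·cot(βl) = −jZ_0/tan(βl)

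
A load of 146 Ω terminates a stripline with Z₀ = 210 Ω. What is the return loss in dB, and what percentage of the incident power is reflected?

RL ≈ 14.9 dB; 3.23% of incident power reflected

Γ = (146 − 210)/(146 + 210) = -0.18
RL = −20·log₁₀(0.18) = 14.9 dB
P_refl/P_inc = |Γ|² = 0.0323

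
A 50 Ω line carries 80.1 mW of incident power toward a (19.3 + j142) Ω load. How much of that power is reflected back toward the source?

P_reflected ≈ 67.7 mW

|Γ| = |(-30.7 + j142)/(69.3 + j142)| = 0.919
|Γ|² = 0.845
P_refl = |Γ|²·P_inc = 67.7 mW, P_del = (1 − |Γ|²)·P_inc = 12.4 mW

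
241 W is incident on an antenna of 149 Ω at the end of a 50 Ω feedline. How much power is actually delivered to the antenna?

Γ = (149 − 50)/(149 + 50) = 0.497
|Γ|² = 0.247
P_refl = |Γ|²·P_inc = 59.6 W, P_del = (1 − |Γ|²)·P_inc = 181 W

P_delivered ≈ 181 W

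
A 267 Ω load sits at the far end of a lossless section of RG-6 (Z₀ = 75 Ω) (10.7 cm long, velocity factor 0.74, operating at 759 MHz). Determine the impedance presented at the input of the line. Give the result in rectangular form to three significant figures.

Z_in ≈ 35.6 + j57.9 Ω

λ = v/f = 0.74·c / 759 MHz = 0.292 m
βl = 2π·l/λ = 2π × 0.366 = 132°
tan(βl) = tan(132°) = -1.12
Z_in = Z_0·(Z_L + jZ_0·tanβl)/(Z_0 + jZ_L·tanβl)
     = 75·(267 − j84.2)/(75 − j300)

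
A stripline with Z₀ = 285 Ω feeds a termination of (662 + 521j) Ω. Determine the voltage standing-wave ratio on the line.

Γ = (Z_L − Z_0)/(Z_L + Z_0) = (377 + j521)/(947 + j521)
|Γ| = 643/1080 = 0.595
VSWR = (1 + |Γ|)/(1 − |Γ|) = 1.59/0.405

VSWR ≈ 3.94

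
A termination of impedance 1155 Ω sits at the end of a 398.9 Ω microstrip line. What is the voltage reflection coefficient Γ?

Γ = 0.487

Γ = (Z_L − Z_0)/(Z_L + Z_0) = (1155 − 398.9)/(1155 + 398.9) = 756.1/1554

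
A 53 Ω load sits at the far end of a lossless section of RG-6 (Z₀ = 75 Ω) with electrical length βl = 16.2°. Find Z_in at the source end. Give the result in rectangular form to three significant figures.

Z_in ≈ 55.1 + j10.5 Ω

tan(βl) = tan(16.2°) = 0.291
Z_in = Z_0·(Z_L + jZ_0·tanβl)/(Z_0 + jZ_L·tanβl)
     = 75·(53 + j21.8)/(75 + j15.4)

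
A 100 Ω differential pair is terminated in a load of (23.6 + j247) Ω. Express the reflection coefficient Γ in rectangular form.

Γ ≈ 0.676 + j0.648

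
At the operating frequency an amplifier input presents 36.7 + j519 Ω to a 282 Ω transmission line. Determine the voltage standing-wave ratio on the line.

VSWR ≈ 33.8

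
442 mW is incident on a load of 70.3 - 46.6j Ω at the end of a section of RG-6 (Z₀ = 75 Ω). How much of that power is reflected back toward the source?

P_reflected ≈ 41.6 mW

|Γ| = |(-4.7 − j46.6)/(145.3 − j46.6)| = 0.307
|Γ|² = 0.0942
P_refl = |Γ|²·P_inc = 41.6 mW, P_del = (1 − |Γ|²)·P_inc = 400 mW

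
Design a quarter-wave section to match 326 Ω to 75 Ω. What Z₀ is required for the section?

Z_qwt = √(Z_0·R_L) = √(75 × 326) = √24450

Z_qwt ≈ 156 Ω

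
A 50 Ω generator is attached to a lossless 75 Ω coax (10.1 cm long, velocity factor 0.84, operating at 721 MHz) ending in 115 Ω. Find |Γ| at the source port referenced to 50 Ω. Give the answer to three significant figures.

λ = v/f = 0.84·c / 721 MHz = 0.35 m
βl = 2π·l/λ = 2π × 0.289 = 104°
tan(βl) = -4
Z_in = Z_0·(Z_L + jZ_0·tanβl)/(Z_0 + jZ_L·tanβl) = 50.6 + j10.5 Ω
Γ_s = (Z_in − Z_s)/(Z_in + Z_s) = (0.623 + j10.5)/(101 + j10.5), |Γ_s| = 0.104

|Γ| ≈ 0.104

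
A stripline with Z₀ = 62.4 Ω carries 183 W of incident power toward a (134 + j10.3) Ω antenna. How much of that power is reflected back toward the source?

|Γ| = |(71.6 + j10.3)/(196.4 + j10.3)| = 0.368
|Γ|² = 0.135
P_refl = |Γ|²·P_inc = 24.8 W, P_del = (1 − |Γ|²)·P_inc = 158 W

P_reflected ≈ 24.8 W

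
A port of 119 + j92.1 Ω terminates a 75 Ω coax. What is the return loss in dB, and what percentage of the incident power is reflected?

RL ≈ 6.46 dB; 22.6% of incident power reflected

Γ = (44 + j92.1)/(194 + j92.1), |Γ| = 0.475
RL = −20·log₁₀(0.475) = 6.46 dB
P_refl/P_inc = |Γ|² = 0.226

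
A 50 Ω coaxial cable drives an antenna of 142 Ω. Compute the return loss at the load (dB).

Γ = (142 − 50)/(142 + 50) = 0.479
RL = −20·log₁₀|Γ| = −20·log₁₀(0.479)

RL ≈ 6.39 dB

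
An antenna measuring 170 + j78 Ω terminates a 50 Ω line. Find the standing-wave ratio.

Γ = (Z_L − Z_0)/(Z_L + Z_0) = (120 + j78)/(220 + j78)
|Γ| = 143/233 = 0.613
VSWR = (1 + |Γ|)/(1 − |Γ|) = 1.61/0.387

VSWR ≈ 4.17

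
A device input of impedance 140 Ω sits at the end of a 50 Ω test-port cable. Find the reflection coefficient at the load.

Γ = 0.474

Γ = (Z_L − Z_0)/(Z_L + Z_0) = (140 − 50)/(140 + 50) = 90/190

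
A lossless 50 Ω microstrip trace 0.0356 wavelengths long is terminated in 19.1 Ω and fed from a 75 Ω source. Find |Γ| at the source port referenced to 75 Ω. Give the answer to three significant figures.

|Γ| ≈ 0.586

βl = 2π × 0.0356 = 12.8°
tan(βl) = 0.227
Z_in = Z_0·(Z_L + jZ_0·tanβl)/(Z_0 + jZ_L·tanβl) = 19.9 + j9.64 Ω
Γ_s = (Z_in − Z_s)/(Z_in + Z_s) = (-55.1 + j9.64)/(94.9 + j9.64), |Γ_s| = 0.586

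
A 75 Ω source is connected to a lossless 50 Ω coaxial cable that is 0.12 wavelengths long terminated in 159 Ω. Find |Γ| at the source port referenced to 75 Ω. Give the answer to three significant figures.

|Γ| ≈ 0.547

βl = 2π × 0.12 = 43.2°
tan(βl) = 0.939
Z_in = Z_0·(Z_L + jZ_0·tanβl)/(Z_0 + jZ_L·tanβl) = 30.2 − j43.1 Ω
Γ_s = (Z_in − Z_s)/(Z_in + Z_s) = (-44.8 − j43.1)/(105 − j43.1), |Γ_s| = 0.547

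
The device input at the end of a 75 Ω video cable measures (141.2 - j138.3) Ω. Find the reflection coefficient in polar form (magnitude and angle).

Γ ≈ 0.597 ∠ -31.8°

Γ = (Z_L − Z_0)/(Z_L + Z_0) = (66.2 − j138.3)/(216.2 − j138.3)
|Γ| = 153/257 = 0.597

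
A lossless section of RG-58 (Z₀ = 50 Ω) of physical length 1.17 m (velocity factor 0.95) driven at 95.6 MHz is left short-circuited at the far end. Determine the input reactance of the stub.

X_in ≈ -40.1 Ω (capacitive)

λ = v/f = 0.95·c / 95.6 MHz = 2.98 m
βl = 2π·l/λ = 2π × 0.392 = 141°
tan(βl) = -0.802
For a short-circuited stub, Z_in = jZ_0·tan(βl)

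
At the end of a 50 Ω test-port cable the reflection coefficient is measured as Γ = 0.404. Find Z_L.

Z_L = Z_0·(1 + Γ)/(1 − Γ) = 50·(1.4)/(0.596)

Z_L ≈ 118 Ω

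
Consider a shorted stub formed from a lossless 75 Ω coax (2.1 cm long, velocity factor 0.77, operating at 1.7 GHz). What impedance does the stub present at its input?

λ = v/f = 0.77·c / 1.7 GHz = 0.136 m
βl = 2π·l/λ = 2π × 0.155 = 55.6°
tan(βl) = 1.46
For a shorted stub, Z_in = jZ_0·tan(βl)

Z_in ≈ +j110 Ω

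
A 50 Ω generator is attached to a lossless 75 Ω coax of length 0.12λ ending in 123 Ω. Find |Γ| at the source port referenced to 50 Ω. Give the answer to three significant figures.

|Γ| ≈ 0.322

βl = 2π × 0.12 = 43.2°
tan(βl) = 0.939
Z_in = Z_0·(Z_L + jZ_0·tanβl)/(Z_0 + jZ_L·tanβl) = 68.6 − j35.3 Ω
Γ_s = (Z_in − Z_s)/(Z_in + Z_s) = (18.6 − j35.3)/(119 − j35.3), |Γ_s| = 0.322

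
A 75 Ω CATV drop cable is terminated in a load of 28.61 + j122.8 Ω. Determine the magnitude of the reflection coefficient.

Γ = (Z_L − Z_0)/(Z_L + Z_0) = (-46.39 + j122.8)/(103.6 + j122.8)
|Γ| = 131/161

|Γ| ≈ 0.817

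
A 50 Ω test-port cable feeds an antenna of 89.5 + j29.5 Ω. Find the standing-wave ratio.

VSWR ≈ 2.06

Γ = (Z_L − Z_0)/(Z_L + Z_0) = (39.5 + j29.5)/(139.5 + j29.5)
|Γ| = 49.3/143 = 0.346
VSWR = (1 + |Γ|)/(1 − |Γ|) = 1.35/0.654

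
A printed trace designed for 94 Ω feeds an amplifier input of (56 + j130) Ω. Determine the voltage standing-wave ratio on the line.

Γ = (Z_L − Z_0)/(Z_L + Z_0) = (-38 + j130)/(150 + j130)
|Γ| = 135/198 = 0.682
VSWR = (1 + |Γ|)/(1 − |Γ|) = 1.68/0.318

VSWR ≈ 5.3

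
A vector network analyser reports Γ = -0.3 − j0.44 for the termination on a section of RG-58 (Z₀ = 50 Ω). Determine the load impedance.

Z_L = Z_0·(1 + Γ)/(1 − Γ) = 50·(0.7 − j0.44)/(1.3 + j0.44)

Z_L ≈ 19 − j23.4 Ω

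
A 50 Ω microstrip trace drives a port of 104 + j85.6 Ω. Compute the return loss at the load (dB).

Γ = (54 + j85.6)/(154 + j85.6), |Γ| = 0.574
RL = −20·log₁₀|Γ| = −20·log₁₀(0.574)

RL ≈ 4.82 dB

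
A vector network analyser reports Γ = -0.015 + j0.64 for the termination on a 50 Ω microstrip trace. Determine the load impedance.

Z_L ≈ 20.5 + j44.4 Ω

Z_L = Z_0·(1 + Γ)/(1 − Γ) = 50·(0.985 + j0.64)/(1.01 − j0.64)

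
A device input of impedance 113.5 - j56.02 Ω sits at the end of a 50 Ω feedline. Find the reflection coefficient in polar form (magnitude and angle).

Γ ≈ 0.49 ∠ -22.5°

Γ = (Z_L − Z_0)/(Z_L + Z_0) = (63.5 − j56.02)/(163.5 − j56.02)
|Γ| = 84.7/173 = 0.49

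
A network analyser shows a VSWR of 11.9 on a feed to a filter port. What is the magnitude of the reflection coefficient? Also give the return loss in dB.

|Γ| ≈ 0.845; return loss ≈ 1.46 dB

|Γ| = (S − 1)/(S + 1) = (11.9 − 1)/(11.9 + 1) = 10.9/12.9
RL = −20·log₁₀|Γ| = −20·log₁₀(0.845)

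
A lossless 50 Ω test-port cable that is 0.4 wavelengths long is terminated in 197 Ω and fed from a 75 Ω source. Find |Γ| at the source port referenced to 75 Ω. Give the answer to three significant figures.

βl = 2π × 0.4 = 144°
tan(βl) = -0.727
Z_in = Z_0·(Z_L + jZ_0·tanβl)/(Z_0 + jZ_L·tanβl) = 32.7 + j57.4 Ω
Γ_s = (Z_in − Z_s)/(Z_in + Z_s) = (-42.3 + j57.4)/(108 + j57.4), |Γ_s| = 0.584

|Γ| ≈ 0.584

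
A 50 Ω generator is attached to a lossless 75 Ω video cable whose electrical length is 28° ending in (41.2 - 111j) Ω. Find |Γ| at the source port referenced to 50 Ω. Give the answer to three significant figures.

tan(βl) = 0.532
Z_in = Z_0·(Z_L + jZ_0·tanβl)/(Z_0 + jZ_L·tanβl) = 16.1 − j42.4 Ω
Γ_s = (Z_in − Z_s)/(Z_in + Z_s) = (-33.9 − j42.4)/(66.1 − j42.4), |Γ_s| = 0.691

|Γ| ≈ 0.691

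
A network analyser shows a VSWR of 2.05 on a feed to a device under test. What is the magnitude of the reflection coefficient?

|Γ| = (S − 1)/(S + 1) = (2.05 − 1)/(2.05 + 1) = 1.05/3.05

|Γ| ≈ 0.344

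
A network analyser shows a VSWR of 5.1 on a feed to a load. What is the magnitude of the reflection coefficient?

|Γ| ≈ 0.672

|Γ| = (S − 1)/(S + 1) = (5.1 − 1)/(5.1 + 1) = 4.1/6.1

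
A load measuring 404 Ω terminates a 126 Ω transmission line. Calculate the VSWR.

For a purely resistive load, VSWR = R_L/Z_0 or Z_0/R_L (whichever > 1) = 404/126

VSWR ≈ 3.21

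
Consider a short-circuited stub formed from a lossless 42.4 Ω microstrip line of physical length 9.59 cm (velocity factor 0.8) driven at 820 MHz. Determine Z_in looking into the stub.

λ = v/f = 0.8·c / 820 MHz = 0.293 m
βl = 2π·l/λ = 2π × 0.328 = 118°
tan(βl) = -1.88
For a short-circuited stub, Z_in = jZ_0·tan(βl)

Z_in ≈ −j79.9 Ω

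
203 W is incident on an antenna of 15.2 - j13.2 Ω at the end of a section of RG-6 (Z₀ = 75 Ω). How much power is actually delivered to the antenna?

|Γ| = |(-59.8 − j13.2)/(90.2 − j13.2)| = 0.672
|Γ|² = 0.451
P_refl = |Γ|²·P_inc = 91.6 W, P_del = (1 − |Γ|²)·P_inc = 111 W

P_delivered ≈ 111 W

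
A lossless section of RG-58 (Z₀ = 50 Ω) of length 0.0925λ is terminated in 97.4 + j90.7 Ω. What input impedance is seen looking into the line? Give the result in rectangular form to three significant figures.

βl = 2π × 0.0925 = 33.3°
tan(βl) = tan(33.3°) = 0.657
Z_in = Z_0·(Z_L + jZ_0·tanβl)/(Z_0 + jZ_L·tanβl)
     = 50·(97.4 + j124)/(-9.58 + j64)

Z_in ≈ 83.3 − j88.6 Ω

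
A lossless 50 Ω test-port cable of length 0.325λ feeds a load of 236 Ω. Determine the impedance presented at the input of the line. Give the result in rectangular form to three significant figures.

Z_in ≈ 13.2 + j24.1 Ω

βl = 2π × 0.325 = 117°
tan(βl) = tan(117°) = -1.96
Z_in = Z_0·(Z_L + jZ_0·tanβl)/(Z_0 + jZ_L·tanβl)
     = 50·(236 − j98.1)/(50 − j463)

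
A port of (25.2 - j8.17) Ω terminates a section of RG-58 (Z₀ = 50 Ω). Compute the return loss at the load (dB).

Γ = (-24.8 − j8.17)/(75.2 − j8.17), |Γ| = 0.345
RL = −20·log₁₀|Γ| = −20·log₁₀(0.345)

RL ≈ 9.24 dB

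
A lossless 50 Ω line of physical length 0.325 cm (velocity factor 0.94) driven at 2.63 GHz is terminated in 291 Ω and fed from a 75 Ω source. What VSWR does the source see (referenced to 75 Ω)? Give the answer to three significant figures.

λ = v/f = 0.94·c / 2.63 GHz = 0.107 m
βl = 2π·l/λ = 2π × 0.0303 = 10.9°
tan(βl) = 0.193
Z_in = Z_0·(Z_L + jZ_0·tanβl)/(Z_0 + jZ_L·tanβl) = 134 − j140 Ω
Γ_s = (Z_in − Z_s)/(Z_in + Z_s) = (58.6 − j140)/(209 − j140), |Γ_s| = 0.605
VSWR = (1 + |Γ_s|)/(1 − |Γ_s|)

VSWR ≈ 4.06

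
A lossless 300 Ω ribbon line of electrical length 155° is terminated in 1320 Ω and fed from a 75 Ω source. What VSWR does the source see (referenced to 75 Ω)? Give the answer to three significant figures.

VSWR ≈ 14.8

tan(βl) = -0.466
Z_in = Z_0·(Z_L + jZ_0·tanβl)/(Z_0 + jZ_L·tanβl) = 308 + j493 Ω
Γ_s = (Z_in − Z_s)/(Z_in + Z_s) = (233 + j493)/(383 + j493), |Γ_s| = 0.873
VSWR = (1 + |Γ_s|)/(1 − |Γ_s|)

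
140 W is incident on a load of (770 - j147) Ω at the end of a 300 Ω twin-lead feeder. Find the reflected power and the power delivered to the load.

|Γ| = |(470 − j147)/(1070 − j147)| = 0.456
|Γ|² = 0.208
P_refl = |Γ|²·P_inc = 29.1 W, P_del = (1 − |Γ|²)·P_inc = 111 W

P_reflected ≈ 29.1 W; P_delivered ≈ 111 W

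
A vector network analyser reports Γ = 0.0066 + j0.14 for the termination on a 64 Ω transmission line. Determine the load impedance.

Z_L = Z_0·(1 + Γ)/(1 − Γ) = 64·(1.01 + j0.14)/(0.993 − j0.14)

Z_L ≈ 62.3 + j17.8 Ω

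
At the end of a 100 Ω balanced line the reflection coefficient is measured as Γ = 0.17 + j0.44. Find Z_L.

Z_L = Z_0·(1 + Γ)/(1 − Γ) = 100·(1.17 + j0.44)/(0.83 − j0.44)

Z_L ≈ 88.1 + j99.7 Ω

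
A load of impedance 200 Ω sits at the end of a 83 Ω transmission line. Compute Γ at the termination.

Γ = 0.413

Γ = (Z_L − Z_0)/(Z_L + Z_0) = (200 − 83)/(200 + 83) = 117/283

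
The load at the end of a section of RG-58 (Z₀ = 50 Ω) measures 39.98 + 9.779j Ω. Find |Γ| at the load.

|Γ| ≈ 0.155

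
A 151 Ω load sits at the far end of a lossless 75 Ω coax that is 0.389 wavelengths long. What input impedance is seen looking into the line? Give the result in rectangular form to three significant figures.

βl = 2π × 0.389 = 140°
tan(βl) = tan(140°) = -0.838
Z_in = Z_0·(Z_L + jZ_0·tanβl)/(Z_0 + jZ_L·tanβl)
     = 75·(151 − j62.8)/(75 − j127)

Z_in ≈ 66.8 + j49.9 Ω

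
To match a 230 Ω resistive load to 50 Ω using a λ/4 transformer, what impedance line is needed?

Z_qwt ≈ 107 Ω

Z_qwt = √(Z_0·R_L) = √(50 × 230) = √11500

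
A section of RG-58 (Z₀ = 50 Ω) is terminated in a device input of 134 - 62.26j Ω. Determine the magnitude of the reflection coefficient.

Γ = (Z_L − Z_0)/(Z_L + Z_0) = (84 − j62.26)/(184 − j62.26)
|Γ| = 105/194

|Γ| ≈ 0.538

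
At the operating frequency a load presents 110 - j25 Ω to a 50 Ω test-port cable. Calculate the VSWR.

Γ = (Z_L − Z_0)/(Z_L + Z_0) = (60 − j25)/(160 − j25)
|Γ| = 65/162 = 0.401
VSWR = (1 + |Γ|)/(1 − |Γ|) = 1.4/0.599

VSWR ≈ 2.34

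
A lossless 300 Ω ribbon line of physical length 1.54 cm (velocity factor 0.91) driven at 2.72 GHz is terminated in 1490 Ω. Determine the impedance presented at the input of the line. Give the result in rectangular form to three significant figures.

λ = v/f = 0.91·c / 2.72 GHz = 0.1 m
βl = 2π·l/λ = 2π × 0.153 = 55.2°
tan(βl) = tan(55.2°) = 1.44
Z_in = Z_0·(Z_L + jZ_0·tanβl)/(Z_0 + jZ_L·tanβl)
     = 300·(1490 + j432)/(300 + j2150)

Z_in ≈ 87.8 − j196 Ω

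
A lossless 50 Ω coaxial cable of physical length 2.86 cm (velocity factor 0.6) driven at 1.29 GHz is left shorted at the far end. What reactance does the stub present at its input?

λ = v/f = 0.6·c / 1.29 GHz = 0.14 m
βl = 2π·l/λ = 2π × 0.205 = 73.8°
tan(βl) = 3.44
For a shorted stub, Z_in = jZ_0·tan(βl)

X_in ≈ 172 Ω (inductive)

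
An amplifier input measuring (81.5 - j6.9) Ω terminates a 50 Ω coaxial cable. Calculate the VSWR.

VSWR ≈ 1.65

Γ = (Z_L − Z_0)/(Z_L + Z_0) = (31.5 − j6.9)/(131.5 − j6.9)
|Γ| = 32.2/132 = 0.245
VSWR = (1 + |Γ|)/(1 − |Γ|) = 1.24/0.755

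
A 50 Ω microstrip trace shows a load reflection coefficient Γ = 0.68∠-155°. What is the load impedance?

Z_L = Z_0·(1 + Γ)/(1 − Γ) = 50·(0.384 − j0.287)/(1.62 + j0.287)

Z_L ≈ 9.97 − j10.7 Ω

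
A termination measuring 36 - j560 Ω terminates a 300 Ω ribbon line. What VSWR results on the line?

Γ = (Z_L − Z_0)/(Z_L + Z_0) = (-264 − j560)/(336 − j560)
|Γ| = 619/653 = 0.948
VSWR = (1 + |Γ|)/(1 − |Γ|) = 1.95/0.052

VSWR ≈ 37.5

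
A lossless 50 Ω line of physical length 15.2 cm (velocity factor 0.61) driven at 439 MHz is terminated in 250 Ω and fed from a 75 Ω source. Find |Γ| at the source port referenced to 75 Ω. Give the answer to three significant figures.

λ = v/f = 0.61·c / 439 MHz = 0.417 m
βl = 2π·l/λ = 2π × 0.365 = 131°
tan(βl) = -1.14
Z_in = Z_0·(Z_L + jZ_0·tanβl)/(Z_0 + jZ_L·tanβl) = 17.2 + j40.9 Ω
Γ_s = (Z_in − Z_s)/(Z_in + Z_s) = (-57.8 + j40.9)/(92.2 + j40.9), |Γ_s| = 0.702

|Γ| ≈ 0.702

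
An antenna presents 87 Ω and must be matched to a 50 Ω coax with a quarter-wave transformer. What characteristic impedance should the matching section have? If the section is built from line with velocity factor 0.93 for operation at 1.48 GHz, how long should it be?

Z_qwt ≈ 66 Ω; length ≈ 4.71 cm

Z_qwt = √(Z_0·R_L) = √(50 × 87) = √4350
λ = 0.93·c/f = 0.189 m, so l = λ/4 = 0.0471 m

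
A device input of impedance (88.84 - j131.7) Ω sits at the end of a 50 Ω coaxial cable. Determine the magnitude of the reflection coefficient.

|Γ| ≈ 0.718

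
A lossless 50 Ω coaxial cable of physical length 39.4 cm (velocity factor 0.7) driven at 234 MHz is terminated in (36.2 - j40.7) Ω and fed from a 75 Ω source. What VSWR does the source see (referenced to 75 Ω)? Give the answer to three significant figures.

VSWR ≈ 2.06

λ = v/f = 0.7·c / 234 MHz = 0.897 m
βl = 2π·l/λ = 2π × 0.439 = 158°
tan(βl) = -0.403
Z_in = Z_0·(Z_L + jZ_0·tanβl)/(Z_0 + jZ_L·tanβl) = 78.4 − j56.5 Ω
Γ_s = (Z_in − Z_s)/(Z_in + Z_s) = (3.41 − j56.5)/(153 − j56.5), |Γ_s| = 0.346
VSWR = (1 + |Γ_s|)/(1 − |Γ_s|)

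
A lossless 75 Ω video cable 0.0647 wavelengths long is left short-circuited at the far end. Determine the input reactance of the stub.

βl = 2π × 0.0647 = 23.3°
tan(βl) = 0.431
For a short-circuited stub, Z_in = jZ_0·tan(βl)

X_in ≈ 32.3 Ω (inductive)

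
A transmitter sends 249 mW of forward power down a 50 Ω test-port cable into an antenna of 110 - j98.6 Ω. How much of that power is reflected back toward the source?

P_reflected ≈ 93.9 mW

|Γ| = |(60 − j98.6)/(160 − j98.6)| = 0.614
|Γ|² = 0.377
P_refl = |Γ|²·P_inc = 93.9 mW, P_del = (1 − |Γ|²)·P_inc = 155 mW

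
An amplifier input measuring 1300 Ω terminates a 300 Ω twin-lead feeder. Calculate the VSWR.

VSWR ≈ 4.33

Γ = (1300 − 300)/(1300 + 300) = 0.625
VSWR = (1 + 0.625)/(1 − 0.625)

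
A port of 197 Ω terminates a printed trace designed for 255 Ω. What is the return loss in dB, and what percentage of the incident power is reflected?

Γ = (197 − 255)/(197 + 255) = -0.128
RL = −20·log₁₀(0.128) = 17.8 dB
P_refl/P_inc = |Γ|² = 0.0165

RL ≈ 17.8 dB; 1.65% of incident power reflected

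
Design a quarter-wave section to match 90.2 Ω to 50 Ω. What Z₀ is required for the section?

Z_qwt = √(Z_0·R_L) = √(50 × 90.2) = √4510

Z_qwt ≈ 67.2 Ω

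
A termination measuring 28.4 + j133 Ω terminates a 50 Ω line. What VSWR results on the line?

Γ = (Z_L − Z_0)/(Z_L + Z_0) = (-21.6 + j133)/(78.4 + j133)
|Γ| = 135/154 = 0.873
VSWR = (1 + |Γ|)/(1 − |Γ|) = 1.87/0.127

VSWR ≈ 14.7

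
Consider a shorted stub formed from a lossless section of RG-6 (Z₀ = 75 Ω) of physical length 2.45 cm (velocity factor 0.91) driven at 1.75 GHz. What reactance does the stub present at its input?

X_in ≈ 113 Ω (inductive)

λ = v/f = 0.91·c / 1.75 GHz = 0.156 m
βl = 2π·l/λ = 2π × 0.157 = 56.5°
tan(βl) = 1.51
For a shorted stub, Z_in = jZ_0·tan(βl)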